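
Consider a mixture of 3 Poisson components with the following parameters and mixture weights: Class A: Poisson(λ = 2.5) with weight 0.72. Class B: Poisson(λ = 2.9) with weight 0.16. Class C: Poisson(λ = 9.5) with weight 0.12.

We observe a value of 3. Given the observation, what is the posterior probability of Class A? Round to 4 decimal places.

P(component k | x) = P(Z=k)·f_k(x) / marginal(x), where marginal(x) = Σ_j P(Z=j)·f_j(x).
Component likelihoods at x = 3:
  f_A = e^(−2.5)·2.5^3/3! = 0.213763
  f_B = e^(−2.9)·2.9^3/3! = 0.22366
  f_C = e^(−9.5)·9.5^3/3! = 0.010696
Multiply by the mixture weights:
  P(Z=A)·f_A = 0.72 × 0.213763 = 0.153909
  P(Z=B)·f_B = 0.16 × 0.22366 = 0.0357856
  P(Z=C)·f_C = 0.12 × 0.010696 = 0.00128352
Sum: 0.153909 + 0.0357856 + 0.00128352 = 0.190979
Responsibility of Class A: 0.153909 / 0.190979 ≈ 0.8059

0.8059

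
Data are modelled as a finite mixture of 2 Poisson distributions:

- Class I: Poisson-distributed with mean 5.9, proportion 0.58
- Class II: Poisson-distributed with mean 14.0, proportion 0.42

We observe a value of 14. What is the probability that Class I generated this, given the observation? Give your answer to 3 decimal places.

Posterior ∝ prior × likelihood, so P(k | x) ∝ P(Z=k) f_k(x); normalise over all components.
Poisson probabilities:
  f_I = e^(−5.9)·5.9^14/14! = 0.00194618
  f_II = e^(−14.0)·14.0^14/14! = 0.105989
Unnormalised posteriors:
  P(Z=I)·f_I = 0.58 × 0.00194618 = 0.00112878
  P(Z=II)·f_II = 0.42 × 0.105989 = 0.0445154
Sum: 0.00112878 + 0.0445154 = 0.0456442
P(Class I | x) ≈ 0.025

0.025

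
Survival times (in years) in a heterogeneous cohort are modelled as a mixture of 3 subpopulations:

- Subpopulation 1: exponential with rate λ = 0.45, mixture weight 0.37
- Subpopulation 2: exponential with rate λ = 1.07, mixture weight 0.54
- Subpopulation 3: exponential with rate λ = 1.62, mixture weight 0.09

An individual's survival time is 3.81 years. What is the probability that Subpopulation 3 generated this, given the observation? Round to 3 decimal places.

P(component k | x) = π_k·f_k(x) / marginal(x), where marginal(x) = Σ_j π_j·f_j(x).
Evaluate each component's likelihood at the observed value:
  p_1 = 0.0810242
  p_2 = 0.0181508
  p_3 = 0.00338036
Multiply by the mixture weights:
  π_1·p_1 = 0.37 × 0.0810242 = 0.0299789
  π_2·p_2 = 0.54 × 0.0181508 = 0.00980143
  π_3·p_3 = 0.09 × 0.00338036 = 0.000304232
Denominator: 0.0299789 + 0.00980143 + 0.000304232 = 0.0400846
Responsibility of Subpopulation 3: 0.000304232 / 0.0400846 ≈ 0.008

0.008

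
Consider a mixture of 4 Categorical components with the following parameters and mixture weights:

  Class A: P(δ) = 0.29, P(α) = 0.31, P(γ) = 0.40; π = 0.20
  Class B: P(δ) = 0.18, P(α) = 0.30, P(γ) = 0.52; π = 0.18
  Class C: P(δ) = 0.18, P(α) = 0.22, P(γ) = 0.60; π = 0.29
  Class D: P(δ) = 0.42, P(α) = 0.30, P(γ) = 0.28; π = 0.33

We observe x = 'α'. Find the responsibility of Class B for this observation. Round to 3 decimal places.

The responsibility of component k is π_k f_k(x) divided by Σ_j π_j f_j(x).
Categorical probabilities:
  f_A = P(α | comp) = 0.31
  f_B = P(α | comp) = 0.30
  f_C = P(α | comp) = 0.22
  f_D = P(α | comp) = 0.30
Unnormalised posteriors:
  π_A·f_A = 0.20 × 0.31 = 0.062
  π_B·f_B = 0.18 × 0.3 = 0.054
  π_C·f_C = 0.29 × 0.22 = 0.0638
  π_D·f_D = 0.33 × 0.3 = 0.099
Normaliser: 0.062 + 0.054 + 0.0638 + 0.099 = 0.2788
So the posterior for Class B is 0.054 / 0.2788 ≈ 0.194.

0.194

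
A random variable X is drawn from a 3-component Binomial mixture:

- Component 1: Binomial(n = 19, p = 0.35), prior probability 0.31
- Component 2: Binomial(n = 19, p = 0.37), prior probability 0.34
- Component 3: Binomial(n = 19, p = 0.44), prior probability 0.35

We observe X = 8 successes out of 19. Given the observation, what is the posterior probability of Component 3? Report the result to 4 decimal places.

The responsibility of component k is π_k f_k(x) divided by Σ_j π_j f_j(x).
Evaluate each component's likelihood at the observed value:
  L_1 = C(19,8)·0.35^8·0.65^11 = 75582·0.000225188·0.00875078 = 0.148939
  L_2 = C(19,8)·0.37^8·0.63^11 = 75582·0.000351248·0.00620506 = 0.164732
  L_3 = C(19,8)·0.44^8·0.56^11 = 75582·0.00140482·0.00169851 = 0.180347
Multiply by the mixture weights:
  π_1·L_1 = 0.31 × 0.148939 = 0.0461712
  π_2·L_2 = 0.34 × 0.164732 = 0.0560089
  π_3·L_3 = 0.35 × 0.180347 = 0.0631213
Evidence: 0.0461712 + 0.0560089 + 0.0631213 = 0.165301
So the posterior for Component 3 is 0.0631213 / 0.165301 ≈ 0.3819.

0.3819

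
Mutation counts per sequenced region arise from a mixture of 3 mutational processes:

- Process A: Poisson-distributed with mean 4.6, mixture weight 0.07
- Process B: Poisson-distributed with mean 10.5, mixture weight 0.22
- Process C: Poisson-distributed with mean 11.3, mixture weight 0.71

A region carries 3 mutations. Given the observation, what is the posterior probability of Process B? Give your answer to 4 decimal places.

By Bayes' theorem, P(k | x) = π_k f_k(x) / Σ_j π_j f_j(x).
Component likelihoods at x = 3 mutations:
  f_A = e^(−4.6)·4.6^3/3! = 0.163068
  f_B = e^(−10.5)·10.5^3/3! = 0.00531281
  f_C = e^(−11.3)·11.3^3/3! = 0.00297548
Unnormalised posteriors:
  π_A·f_A = 0.07 × 0.163068 = 0.0114147
  π_B·f_B = 0.22 × 0.00531281 = 0.00116882
  π_C·f_C = 0.71 × 0.00297548 = 0.00211259
Denominator: 0.0114147 + 0.00116882 + 0.00211259 = 0.0146961
P(Process B | the observation) = 0.00116882 / 0.0146961 ≈ 0.0795

0.0795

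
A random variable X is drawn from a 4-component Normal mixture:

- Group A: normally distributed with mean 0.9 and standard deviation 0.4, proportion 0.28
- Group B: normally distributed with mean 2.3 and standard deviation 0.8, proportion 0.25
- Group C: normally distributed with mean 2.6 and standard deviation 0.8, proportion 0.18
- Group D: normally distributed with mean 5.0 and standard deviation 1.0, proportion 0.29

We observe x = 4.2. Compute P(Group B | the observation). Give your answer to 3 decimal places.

0.072

P(component k | x) = P(Z=k)·f_k(x) / marginal(x), where marginal(x) = Σ_j P(Z=j)·f_j(x).
Normal densities:
  p_A = 1.65678e-15
  p_B = 0.0297149
  p_C = 0.0674887
  p_D = 0.289692
Prior × likelihood for each component:
  P(Z=A)·p_A = 0.28 × 1.65678e-15 = 4.639e-16
  P(Z=B)·p_B = 0.25 × 0.0297149 = 0.00742872
  P(Z=C)·p_C = 0.18 × 0.0674887 = 0.012148
  P(Z=D)·p_D = 0.29 × 0.289692 = 0.0840106
Evidence: 4.639e-16 + 0.00742872 + 0.012148 + 0.0840106 = 0.103587
So the posterior for Group B is 0.00742872 / 0.103587 ≈ 0.072.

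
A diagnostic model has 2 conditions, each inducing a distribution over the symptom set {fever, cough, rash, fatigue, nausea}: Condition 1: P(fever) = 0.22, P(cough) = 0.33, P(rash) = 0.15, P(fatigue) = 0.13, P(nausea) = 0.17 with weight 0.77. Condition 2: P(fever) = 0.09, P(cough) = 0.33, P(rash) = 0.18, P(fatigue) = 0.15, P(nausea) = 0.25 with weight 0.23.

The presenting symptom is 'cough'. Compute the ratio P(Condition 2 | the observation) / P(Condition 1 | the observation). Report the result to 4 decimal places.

Since P(k|x) ∝ P(Z=k) f_k(x), the posterior odds are P(Z=i) f_i(x) / (P(Z=j) f_j(x)).
Evaluate each component's likelihood at the observed value:
  f_1 = P(cough | comp) = 0.33
  f_2 = P(cough | comp) = 0.33
Posterior odds = (P(Z=2)·f_2) / (P(Z=1)·f_1) = (0.23·0.33) / (0.77·0.33) = 0.0759 / 0.2541 ≈ 0.2987

0.2987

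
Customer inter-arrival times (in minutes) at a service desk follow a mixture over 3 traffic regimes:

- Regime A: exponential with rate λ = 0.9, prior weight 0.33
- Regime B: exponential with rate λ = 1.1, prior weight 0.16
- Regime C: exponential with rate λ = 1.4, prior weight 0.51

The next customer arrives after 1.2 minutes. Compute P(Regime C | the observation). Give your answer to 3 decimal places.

The responsibility of component k is w_k f_k(x) divided by Σ_j w_j f_j(x).
Exponential densities:
  p_A = 0.305636
  p_B = 0.293849
  p_C = 0.260924
Weight by the priors:
  w_A·p_A = 0.33 × 0.305636 = 0.10086
  w_B·p_B = 0.16 × 0.293849 = 0.0470158
  w_C·p_C = 0.51 × 0.260924 = 0.133071
Marginal: 0.10086 + 0.0470158 + 0.133071 = 0.280947
Responsibility of Regime C: 0.133071 / 0.280947 ≈ 0.474

0.474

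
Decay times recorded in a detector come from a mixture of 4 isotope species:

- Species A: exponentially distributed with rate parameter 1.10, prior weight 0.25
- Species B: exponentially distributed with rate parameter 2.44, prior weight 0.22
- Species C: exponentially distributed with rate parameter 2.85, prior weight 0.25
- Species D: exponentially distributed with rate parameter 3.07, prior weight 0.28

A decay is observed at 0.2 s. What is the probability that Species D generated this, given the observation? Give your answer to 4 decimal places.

0.3280

Posterior ∝ prior × likelihood, so P(k | x) ∝ w_k f_k(x); normalise over all components.
Exponential densities:
  f_A = 1.10·e^(−1.10·0.2) = 1.10·e^(−0.2200) = 0.882771
  f_B = 2.44·e^(−2.44·0.2) = 2.44·e^(−0.4880) = 1.4978
  f_C = 2.85·e^(−2.85·0.2) = 2.85·e^(−0.5700) = 1.61175
  f_D = 3.07·e^(−3.07·0.2) = 3.07·e^(−0.6140) = 1.66143
Prior × likelihood for each component:
  w_A·f_A = 0.25 × 0.882771 = 0.220693
  w_B·f_B = 0.22 × 1.4978 = 0.329516
  w_C·f_C = 0.25 × 1.61175 = 0.402937
  w_D·f_D = 0.28 × 1.66143 = 0.4652
Sum: 0.220693 + 0.329516 + 0.402937 + 0.4652 = 1.41835
P(Species D | data) ≈ 0.3280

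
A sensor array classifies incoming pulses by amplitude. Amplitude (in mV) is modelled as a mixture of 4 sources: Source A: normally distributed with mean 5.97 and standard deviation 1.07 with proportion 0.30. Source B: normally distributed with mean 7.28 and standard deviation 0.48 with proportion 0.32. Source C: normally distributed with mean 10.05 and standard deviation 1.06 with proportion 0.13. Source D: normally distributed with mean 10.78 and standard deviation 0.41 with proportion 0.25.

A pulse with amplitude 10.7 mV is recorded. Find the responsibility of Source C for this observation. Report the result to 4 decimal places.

The responsibility of component k is π_k f_k(x) divided by Σ_j π_j f_j(x).
Normal densities:
  f_A = (1/(1.07·√(2π)))·exp(−(10.7−5.97)²/(2·1.07²)) = 0.372843·exp(-9.77068) = 2.12899e-05
  f_B = (1/(0.48·√(2π)))·exp(−(10.7−7.28)²/(2·0.48²)) = 0.831130·exp(-25.38281) = 7.87143e-12
  f_C = (1/(1.06·√(2π)))·exp(−(10.7−10.05)²/(2·1.06²)) = 0.376361·exp(-0.18801) = 0.311854
  f_D = (1/(0.41·√(2π)))·exp(−(10.7−10.78)²/(2·0.41²)) = 0.973030·exp(-0.01904) = 0.954682
Unnormalised posteriors:
  π_A·f_A = 0.30 × 2.12899e-05 = 6.38698e-06
  π_B·f_B = 0.32 × 7.87143e-12 = 2.51886e-12
  π_C·f_C = 0.13 × 0.311854 = 0.0405411
  π_D·f_D = 0.25 × 0.954682 = 0.238671
Marginal: 6.38698e-06 + 2.51886e-12 + 0.0405411 + 0.238671 = 0.279218
So the posterior for Source C is 0.0405411 / 0.279218 ≈ 0.1452.

0.1452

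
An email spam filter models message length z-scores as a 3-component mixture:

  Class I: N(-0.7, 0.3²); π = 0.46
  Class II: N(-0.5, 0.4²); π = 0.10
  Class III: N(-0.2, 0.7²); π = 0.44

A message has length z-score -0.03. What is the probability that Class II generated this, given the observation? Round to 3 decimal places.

Posterior ∝ prior × likelihood, so P(k | x) ∝ w_k f_k(x); normalise over all components.
Normal densities:
  p_I = 0.109826
  p_II = 0.500093
  p_III = 0.553356
Weight by the priors:
  w_I·p_I = 0.46 × 0.109826 = 0.0505201
  w_II·p_II = 0.10 × 0.500093 = 0.0500093
  w_III·p_III = 0.44 × 0.553356 = 0.243477
Evidence: 0.0505201 + 0.0500093 + 0.243477 = 0.344006
P(Class II | x) = 0.0500093 / 0.344006 ≈ 0.145

0.145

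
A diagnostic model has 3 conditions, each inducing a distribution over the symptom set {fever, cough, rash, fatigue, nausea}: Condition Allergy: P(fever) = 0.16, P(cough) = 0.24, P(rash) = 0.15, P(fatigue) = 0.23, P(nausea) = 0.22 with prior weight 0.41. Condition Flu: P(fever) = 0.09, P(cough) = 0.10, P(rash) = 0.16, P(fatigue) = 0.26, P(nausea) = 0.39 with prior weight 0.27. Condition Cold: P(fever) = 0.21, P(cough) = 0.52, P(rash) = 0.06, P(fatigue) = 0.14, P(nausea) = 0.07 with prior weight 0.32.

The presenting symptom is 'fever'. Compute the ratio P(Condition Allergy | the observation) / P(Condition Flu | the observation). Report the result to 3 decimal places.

The posterior odds equal the prior odds times the likelihood ratio: (w_i/w_j)·(f_i(x)/f_j(x)).
Categorical probabilities:
  p_Allergy = P(fever | comp) = 0.16
  p_Flu = P(fever | comp) = 0.09
  p_Cold = P(fever | comp) = 0.21
Odds = (0.41/0.27) × (0.16/0.09) = 1.51852 × 1.77778 ≈ 2.700

2.700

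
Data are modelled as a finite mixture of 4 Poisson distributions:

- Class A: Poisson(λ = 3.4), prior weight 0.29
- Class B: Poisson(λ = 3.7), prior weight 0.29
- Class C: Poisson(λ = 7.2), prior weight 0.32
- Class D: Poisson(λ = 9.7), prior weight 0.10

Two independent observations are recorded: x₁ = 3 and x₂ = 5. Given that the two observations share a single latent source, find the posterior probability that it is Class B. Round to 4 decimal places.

0.4677

Apply Bayes' rule: the posterior for each component is proportional to its prior times its likelihood at x.
Since both observations come from the same component, the likelihood for component k is f_k(x₁)·f_k(x₂).
  p_A = [e^(−3.4)·3.4^3/3! = 0.218617] × [0.126361] = 0.0276246
  p_B = [e^(−3.7)·3.7^3/3! = 0.20872] × [0.142869] = 0.0298196
  p_C = [e^(−7.2)·7.2^3/3! = 0.0464436] × [0.120382] = 0.00559097
  p_D = [e^(−9.7)·9.7^3/3! = 0.00932197] × [0.0438552] = 0.000408817
Unnormalised posteriors:
  w_A·p_A = 0.29 × 0.0276246 = 0.00801114
  w_B·p_B = 0.29 × 0.0298196 = 0.00864769
  w_C·p_C = 0.32 × 0.00559097 = 0.00178911
  w_D·p_D = 0.10 × 0.000408817 = 4.08817e-05
Sum: 0.00801114 + 0.00864769 + 0.00178911 + 4.08817e-05 = 0.0184888
P(Class B | x₁,x₂) ≈ 0.4677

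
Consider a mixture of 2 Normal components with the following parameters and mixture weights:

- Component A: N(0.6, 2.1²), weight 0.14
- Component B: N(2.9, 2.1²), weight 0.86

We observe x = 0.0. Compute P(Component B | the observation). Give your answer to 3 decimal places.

The responsibility of component k is π_k f_k(x) divided by Σ_j π_j f_j(x).
Evaluate each component's likelihood at the observed value:
  L_A = 0.182375
  L_B = 0.0732124
Unnormalised posteriors:
  π_A·L_A = 0.14 × 0.182375 = 0.0255325
  π_B·L_B = 0.86 × 0.0732124 = 0.0629627
Evidence: 0.0255325 + 0.0629627 = 0.0884951
So the posterior for Component B is 0.0629627 / 0.0884951 ≈ 0.711.

0.711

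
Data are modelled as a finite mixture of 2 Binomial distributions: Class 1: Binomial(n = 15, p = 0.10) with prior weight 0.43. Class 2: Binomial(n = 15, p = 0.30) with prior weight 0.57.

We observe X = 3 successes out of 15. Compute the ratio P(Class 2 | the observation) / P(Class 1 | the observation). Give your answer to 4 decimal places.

1.7540

Posterior odds = (π_i f_i(x)) / (π_j f_j(x)); the normalising sum cancels.
Evaluate each component's likelihood at the observed value:
  L_1 = C(15,3)·0.10^3·0.90^12 = 455·0.001·0.28243 = 0.128505
  L_2 = C(15,3)·0.30^3·0.70^12 = 455·0.027·0.0138413 = 0.17004
Odds = (0.57/0.43) × (0.17004/0.128505) = 1.32558 × 1.32321 ≈ 1.7540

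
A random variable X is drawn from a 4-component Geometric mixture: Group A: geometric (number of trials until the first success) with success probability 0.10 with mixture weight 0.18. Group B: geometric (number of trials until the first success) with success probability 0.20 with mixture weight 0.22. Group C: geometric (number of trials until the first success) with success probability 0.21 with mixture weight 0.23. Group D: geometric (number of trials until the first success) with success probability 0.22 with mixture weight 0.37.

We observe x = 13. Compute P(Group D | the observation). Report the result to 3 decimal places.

By Bayes' theorem, P(k | x) = P(Z=k) f_k(x) / Σ_j P(Z=j) f_j(x).
Geometric probabilities:
  L_A = 0.028243
  L_B = 0.0137439
  L_C = 0.0124092
  L_D = 0.0111573
Unnormalised posteriors:
  P(Z=A)·L_A = 0.18 × 0.028243 = 0.00508373
  P(Z=B)·L_B = 0.22 × 0.0137439 = 0.00302366
  P(Z=C)·L_C = 0.23 × 0.0124092 = 0.00285412
  P(Z=D)·L_D = 0.37 × 0.0111573 = 0.00412819
Denominator: 0.00508373 + 0.00302366 + 0.00285412 + 0.00412819 = 0.0150897
Responsibility of Group D: 0.00412819 / 0.0150897 ≈ 0.274

0.274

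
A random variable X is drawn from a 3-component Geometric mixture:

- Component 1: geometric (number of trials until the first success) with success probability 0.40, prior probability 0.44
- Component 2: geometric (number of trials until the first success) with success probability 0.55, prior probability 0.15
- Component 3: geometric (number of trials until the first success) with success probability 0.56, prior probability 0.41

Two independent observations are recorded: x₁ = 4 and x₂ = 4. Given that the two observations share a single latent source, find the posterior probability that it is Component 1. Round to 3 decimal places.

By Bayes' theorem, P(k | x) = π_k f_k(x) / Σ_j π_j f_j(x).
Since both observations come from the same component, the likelihood for component k is f_k(x₁)·f_k(x₂).
  L_1 = [0.40·(1−0.40)^3 = 0.40·0.216 = 0.0864] × [0.0864] = 0.00746496
  L_2 = [0.55·(1−0.55)^3 = 0.55·0.091125 = 0.0501187] × [0.0501187] = 0.00251189
  L_3 = [0.56·(1−0.56)^3 = 0.56·0.085184 = 0.047703] × [0.047703] = 0.00227558
Multiply by the mixture weights:
  π_1·L_1 = 0.44 × 0.00746496 = 0.00328458
  π_2·L_2 = 0.15 × 0.00251189 = 0.000376783
  π_3·L_3 = 0.41 × 0.00227558 = 0.000932988
Evidence: 0.00328458 + 0.000376783 + 0.000932988 = 0.00459435
P(Component 1 | x) ≈ 0.715

0.715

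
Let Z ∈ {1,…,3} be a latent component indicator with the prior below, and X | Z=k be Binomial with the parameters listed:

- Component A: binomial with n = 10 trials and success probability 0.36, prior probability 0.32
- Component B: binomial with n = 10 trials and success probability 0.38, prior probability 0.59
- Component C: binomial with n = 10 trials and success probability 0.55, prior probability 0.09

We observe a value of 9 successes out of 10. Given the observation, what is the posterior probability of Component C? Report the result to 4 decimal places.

Posterior ∝ prior × likelihood, so P(k | x) ∝ π_k f_k(x); normalise over all components.
Component likelihoods at x = 9 successes out of 10:
  p_A = C(10,9)·0.36^9·0.64^1 = 10·0.00010156·0.64 = 0.000649984
  p_B = C(10,9)·0.38^9·0.62^1 = 10·0.000165216·0.62 = 0.00102434
  p_C = C(10,9)·0.55^9·0.45^1 = 10·0.00460537·0.45 = 0.0207241
Prior × likelihood for each component:
  π_A·p_A = 0.32 × 0.000649984 = 0.000207995
  π_B·p_B = 0.59 × 0.00102434 = 0.00060436
  π_C·p_C = 0.09 × 0.0207241 = 0.00186517
Denominator: 0.000207995 + 0.00060436 + 0.00186517 = 0.00267753
P(Component C | 9 successes out of 10) = 0.00186517 / 0.00267753 ≈ 0.6966

0.6966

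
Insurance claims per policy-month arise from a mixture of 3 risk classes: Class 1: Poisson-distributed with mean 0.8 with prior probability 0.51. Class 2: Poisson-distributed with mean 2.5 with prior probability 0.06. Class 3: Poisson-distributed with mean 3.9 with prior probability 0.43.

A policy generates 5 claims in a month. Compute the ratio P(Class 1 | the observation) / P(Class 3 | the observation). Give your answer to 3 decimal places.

The posterior odds equal the prior odds times the likelihood ratio: (P(Z=i)/P(Z=j))·(f_i(x)/f_j(x)).
Poisson probabilities:
  L_1 = e^(−0.8)·0.8^5/5! = 0.00122697
  L_2 = e^(−2.5)·2.5^5/5! = 0.0668009
  L_3 = e^(−3.9)·3.9^5/5! = 0.152193
0.000625753 / 0.0654428 ≈ 0.010

0.010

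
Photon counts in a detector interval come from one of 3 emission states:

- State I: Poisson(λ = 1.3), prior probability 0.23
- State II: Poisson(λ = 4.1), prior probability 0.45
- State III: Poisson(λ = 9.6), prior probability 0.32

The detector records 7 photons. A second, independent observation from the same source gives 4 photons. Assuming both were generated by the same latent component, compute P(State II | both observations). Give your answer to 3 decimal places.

By Bayes' theorem, P(k | x) = π_k f_k(x) / Σ_j π_j f_j(x).
Since both observations come from the same component, the likelihood for component k is f_k(x₁)·f_k(x₂).
  p_I = [e^(−1.3)·1.3^7/7! = 0.000339305] × [0.0324324] = 1.10045e-05
  p_II = [e^(−4.1)·4.1^7/7! = 0.0640397] × [0.195127] = 0.0124959
  p_III = [e^(−9.6)·9.6^7/7! = 0.100981] × [0.0239688] = 0.0024204
Prior × likelihood for each component:
  π_I·p_I = 0.23 × 1.10045e-05 = 2.53103e-06
  π_II·p_II = 0.45 × 0.0124959 = 0.00562313
  π_III·p_III = 0.32 × 0.0024204 = 0.000774529
Marginal: 2.53103e-06 + 0.00562313 + 0.000774529 = 0.00640019
So the posterior for State II is 0.00562313 / 0.00640019 ≈ 0.879.

0.879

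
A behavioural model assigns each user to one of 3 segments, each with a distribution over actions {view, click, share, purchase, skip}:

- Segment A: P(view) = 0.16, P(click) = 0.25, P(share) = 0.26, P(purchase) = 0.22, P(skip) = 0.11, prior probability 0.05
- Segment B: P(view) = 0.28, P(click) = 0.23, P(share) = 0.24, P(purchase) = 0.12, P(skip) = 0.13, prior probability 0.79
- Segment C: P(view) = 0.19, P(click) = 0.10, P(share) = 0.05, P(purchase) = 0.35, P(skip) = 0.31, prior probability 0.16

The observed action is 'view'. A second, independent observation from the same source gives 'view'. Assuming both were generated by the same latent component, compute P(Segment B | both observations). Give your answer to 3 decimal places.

By Bayes' theorem, P(k | x) = π_k f_k(x) / Σ_j π_j f_j(x).
Since both observations come from the same component, the likelihood for component k is f_k(x₁)·f_k(x₂).
  f_A = [P(view | comp) = 0.16] × [0.16] = 0.0256
  f_B = [P(view | comp) = 0.28] × [0.28] = 0.0784
  f_C = [P(view | comp) = 0.19] × [0.19] = 0.0361
Multiply by the mixture weights:
  π_A·f_A = 0.05 × 0.0256 = 0.00128
  π_B·f_B = 0.79 × 0.0784 = 0.061936
  π_C·f_C = 0.16 × 0.0361 = 0.005776
Marginal: 0.00128 + 0.061936 + 0.005776 = 0.068992
Responsibility of Segment B: 0.061936 / 0.068992 ≈ 0.898

0.898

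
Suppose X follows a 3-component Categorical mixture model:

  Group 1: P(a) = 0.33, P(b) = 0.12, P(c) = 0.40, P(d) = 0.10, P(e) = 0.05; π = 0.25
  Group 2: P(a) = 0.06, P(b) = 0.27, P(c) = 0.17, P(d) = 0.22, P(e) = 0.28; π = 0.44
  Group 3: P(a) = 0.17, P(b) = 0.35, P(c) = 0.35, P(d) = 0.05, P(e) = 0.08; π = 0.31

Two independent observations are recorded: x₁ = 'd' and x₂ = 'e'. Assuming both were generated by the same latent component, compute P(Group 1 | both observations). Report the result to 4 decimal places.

0.0422

Posterior ∝ prior × likelihood, so P(k | x) ∝ w_k f_k(x); normalise over all components.
Since both observations come from the same component, the likelihood for component k is f_k(x₁)·f_k(x₂).
  f_1 = [0.1] × [0.05] = 0.005
  f_2 = [0.22] × [0.28] = 0.0616
  f_3 = [0.05] × [0.08] = 0.004
Unnormalised posteriors:
  w_1·f_1 = 0.25 × 0.005 = 0.00125
  w_2·f_2 = 0.44 × 0.0616 = 0.027104
  w_3·f_3 = 0.31 × 0.004 = 0.00124
Sum: 0.00125 + 0.027104 + 0.00124 = 0.029594
Responsibility of Group 1: 0.00125 / 0.029594 ≈ 0.0422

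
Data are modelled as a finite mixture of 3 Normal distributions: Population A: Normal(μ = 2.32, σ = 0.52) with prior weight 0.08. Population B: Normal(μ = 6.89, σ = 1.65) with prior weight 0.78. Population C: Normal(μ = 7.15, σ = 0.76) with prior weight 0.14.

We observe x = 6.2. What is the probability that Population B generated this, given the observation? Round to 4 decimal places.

Posterior ∝ prior × likelihood, so P(k | x) ∝ w_k f_k(x); normalise over all components.
Normal densities:
  f_A = 6.2421e-13
  f_B = 0.22154
  f_C = 0.240328
Prior × likelihood for each component:
  w_A·f_A = 0.08 × 6.2421e-13 = 4.99368e-14
  w_B·f_B = 0.78 × 0.22154 = 0.172801
  w_C·f_C = 0.14 × 0.240328 = 0.0336459
Evidence: 4.99368e-14 + 0.172801 + 0.0336459 = 0.206447
P(Population B | x) ≈ 0.8370

0.8370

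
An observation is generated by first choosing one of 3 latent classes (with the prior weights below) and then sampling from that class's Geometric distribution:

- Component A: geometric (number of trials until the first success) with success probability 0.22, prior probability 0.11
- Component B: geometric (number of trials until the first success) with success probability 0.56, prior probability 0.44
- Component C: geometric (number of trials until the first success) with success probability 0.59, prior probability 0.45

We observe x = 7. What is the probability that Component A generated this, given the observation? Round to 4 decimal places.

The responsibility of component k is w_k f_k(x) divided by Σ_j w_j f_j(x).
Component likelihoods at x = 7:
  L_A = 0.0495439
  L_B = 0.00406354
  L_C = 0.00280256
Multiply by the mixture weights:
  w_A·L_A = 0.11 × 0.0495439 = 0.00544983
  w_B·L_B = 0.44 × 0.00406354 = 0.00178796
  w_C·L_C = 0.45 × 0.00280256 = 0.00126115
Evidence: 0.00544983 + 0.00178796 + 0.00126115 = 0.00849894
So the posterior for Component A is 0.00544983 / 0.00849894 ≈ 0.6412.

0.6412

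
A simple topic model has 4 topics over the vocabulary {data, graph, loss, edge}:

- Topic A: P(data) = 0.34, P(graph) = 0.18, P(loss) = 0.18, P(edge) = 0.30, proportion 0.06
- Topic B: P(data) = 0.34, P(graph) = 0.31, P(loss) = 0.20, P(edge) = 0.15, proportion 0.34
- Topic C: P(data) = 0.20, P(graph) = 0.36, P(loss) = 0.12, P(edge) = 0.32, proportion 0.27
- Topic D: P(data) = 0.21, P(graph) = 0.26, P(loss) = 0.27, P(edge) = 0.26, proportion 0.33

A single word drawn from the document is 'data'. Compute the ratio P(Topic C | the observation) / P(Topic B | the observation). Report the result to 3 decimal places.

0.467

Only the two components matter; the odds are (π_i f_i(x)) / (π_j f_j(x)).
Evaluate each component's likelihood at the observed value:
  p_A = 0.34
  p_B = 0.34
  p_C = 0.2
  p_D = 0.21
0.054 / 0.1156 ≈ 0.467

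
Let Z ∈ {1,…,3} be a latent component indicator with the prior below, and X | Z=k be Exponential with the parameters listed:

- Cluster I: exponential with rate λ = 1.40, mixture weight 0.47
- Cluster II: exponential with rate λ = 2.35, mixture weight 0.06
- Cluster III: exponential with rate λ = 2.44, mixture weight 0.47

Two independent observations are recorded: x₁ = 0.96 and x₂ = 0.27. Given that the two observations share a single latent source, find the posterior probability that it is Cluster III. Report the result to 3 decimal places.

0.432

P(component k | x) = π_k·f_k(x) / marginal(x), where marginal(x) = Σ_j π_j·f_j(x).
Since both observations come from the same component, the likelihood for component k is f_k(x₁)·f_k(x₂).
  p_I = [0.365121] × [0.959323] = 0.350268
  p_II = [0.246206] × [1.24597] = 0.306766
  p_III = [0.234476] × [1.26263] = 0.296057
Multiply by the mixture weights:
  π_I·p_I = 0.47 × 0.350268 = 0.164626
  π_II·p_II = 0.06 × 0.306766 = 0.018406
  π_III·p_III = 0.47 × 0.296057 = 0.139147
Normaliser: 0.164626 + 0.018406 + 0.139147 = 0.322179
Responsibility of Cluster III: 0.139147 / 0.322179 ≈ 0.432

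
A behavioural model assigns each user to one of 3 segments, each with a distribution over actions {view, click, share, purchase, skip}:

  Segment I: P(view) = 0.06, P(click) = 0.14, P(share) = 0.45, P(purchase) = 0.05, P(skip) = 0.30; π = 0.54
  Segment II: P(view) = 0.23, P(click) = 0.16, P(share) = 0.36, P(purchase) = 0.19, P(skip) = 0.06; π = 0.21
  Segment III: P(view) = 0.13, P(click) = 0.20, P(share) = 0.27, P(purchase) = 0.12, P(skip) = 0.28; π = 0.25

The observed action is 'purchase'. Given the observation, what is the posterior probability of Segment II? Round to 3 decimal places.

The responsibility of component k is w_k f_k(x) divided by Σ_j w_j f_j(x).
Categorical probabilities:
  f_I = P(purchase | comp) = 0.05
  f_II = P(purchase | comp) = 0.19
  f_III = P(purchase | comp) = 0.12
Weight by the priors:
  w_I·f_I = 0.54 × 0.05 = 0.027
  w_II·f_II = 0.21 × 0.19 = 0.0399
  w_III·f_III = 0.25 × 0.12 = 0.03
Denominator: 0.027 + 0.0399 + 0.03 = 0.0969
So the posterior for Segment II is 0.0399 / 0.0969 ≈ 0.412.

0.412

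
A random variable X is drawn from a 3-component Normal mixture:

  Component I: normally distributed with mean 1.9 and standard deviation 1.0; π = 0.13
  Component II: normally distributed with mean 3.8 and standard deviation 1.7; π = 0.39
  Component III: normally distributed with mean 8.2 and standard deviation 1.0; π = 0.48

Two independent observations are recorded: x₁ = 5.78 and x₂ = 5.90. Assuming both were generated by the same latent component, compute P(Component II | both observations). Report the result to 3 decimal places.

By Bayes' theorem, P(k | x) = P(Z=k) f_k(x) / Σ_j P(Z=j) f_j(x).
Since both observations come from the same component, the likelihood for component k is f_k(x₁)·f_k(x₂).
  L_I = [(1/(1.0·√(2π)))·exp(−(5.78−1.9)²/(2·1.0²)) = 0.398942·exp(-7.52720) = 0.000214728] × [0.00013383] = 2.87371e-08
  L_II = [(1/(1.7·√(2π)))·exp(−(5.78−3.8)²/(2·1.7²)) = 0.234672·exp(-0.67827) = 0.119095] × [0.109422] = 0.0130316
  L_III = [(1/(1.0·√(2π)))·exp(−(5.78−8.2)²/(2·1.0²)) = 0.398942·exp(-2.92820) = 0.0213407] × [0.028327] = 0.000604519
Weight by the priors:
  P(Z=I)·L_I = 0.13 × 2.87371e-08 = 3.73582e-09
  P(Z=II)·L_II = 0.39 × 0.0130316 = 0.00508232
  P(Z=III)·L_III = 0.48 × 0.000604519 = 0.000290169
Denominator: 3.73582e-09 + 0.00508232 + 0.000290169 = 0.00537249
P(Component II | x₁,x₂) ≈ 0.946

0.946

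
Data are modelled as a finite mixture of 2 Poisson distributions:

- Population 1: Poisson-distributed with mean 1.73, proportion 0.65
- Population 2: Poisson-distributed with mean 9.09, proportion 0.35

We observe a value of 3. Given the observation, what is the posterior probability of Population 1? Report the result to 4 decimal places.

0.9527

Posterior ∝ prior × likelihood, so P(k | x) ∝ P(Z=k) f_k(x); normalise over all components.
Poisson probabilities:
  f_1 = e^(−1.73)·1.73^3/3! = 0.152988
  f_2 = e^(−9.09)·9.09^3/3! = 0.014119
Unnormalised posteriors:
  P(Z=1)·f_1 = 0.65 × 0.152988 = 0.0994423
  P(Z=2)·f_2 = 0.35 × 0.014119 = 0.00494165
Marginal: 0.0994423 + 0.00494165 = 0.104384
P(Population 1 | the observation) = 0.0994423 / 0.104384 ≈ 0.9527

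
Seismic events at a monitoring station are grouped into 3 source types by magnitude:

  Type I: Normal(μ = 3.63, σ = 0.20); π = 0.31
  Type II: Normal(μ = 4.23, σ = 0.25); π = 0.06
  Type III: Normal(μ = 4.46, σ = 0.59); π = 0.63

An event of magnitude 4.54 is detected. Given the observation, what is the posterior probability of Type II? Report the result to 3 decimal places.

The responsibility of component k is w_k f_k(x) divided by Σ_j w_j f_j(x).
Component likelihoods at x = 4.54:
  f_I = (1/(0.20·√(2π)))·exp(−(4.54−3.63)²/(2·0.20²)) = 1.994711·exp(-10.35125) = 6.37367e-05
  f_II = (1/(0.25·√(2π)))·exp(−(4.54−4.23)²/(2·0.25²)) = 1.595769·exp(-0.76880) = 0.739749
  f_III = (1/(0.59·√(2π)))·exp(−(4.54−4.46)²/(2·0.59²)) = 0.676173·exp(-0.00919) = 0.669986
Multiply by the mixture weights:
  w_I·f_I = 0.31 × 6.37367e-05 = 1.97584e-05
  w_II·f_II = 0.06 × 0.739749 = 0.0443849
  w_III·f_III = 0.63 × 0.669986 = 0.422091
Normaliser: 1.97584e-05 + 0.0443849 + 0.422091 = 0.466496
Responsibility of Type II: 0.0443849 / 0.466496 ≈ 0.095

0.095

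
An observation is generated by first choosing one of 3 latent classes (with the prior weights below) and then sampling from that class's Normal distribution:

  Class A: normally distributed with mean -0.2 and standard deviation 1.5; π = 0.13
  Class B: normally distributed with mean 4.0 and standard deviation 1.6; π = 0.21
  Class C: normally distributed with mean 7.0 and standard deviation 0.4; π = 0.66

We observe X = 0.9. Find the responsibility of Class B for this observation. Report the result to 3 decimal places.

Posterior ∝ prior × likelihood, so P(k | x) ∝ π_k f_k(x); normalise over all components.
Normal densities:
  f_A = 0.203255
  f_B = 0.0381628
  f_C = 3.1517e-51
Multiply by the mixture weights:
  π_A·f_A = 0.13 × 0.203255 = 0.0264232
  π_B·f_B = 0.21 × 0.0381628 = 0.00801418
  π_C·f_C = 0.66 × 3.1517e-51 = 2.08012e-51
Evidence: 0.0264232 + 0.00801418 + 2.08012e-51 = 0.0344374
So the posterior for Class B is 0.00801418 / 0.0344374 ≈ 0.233.

0.233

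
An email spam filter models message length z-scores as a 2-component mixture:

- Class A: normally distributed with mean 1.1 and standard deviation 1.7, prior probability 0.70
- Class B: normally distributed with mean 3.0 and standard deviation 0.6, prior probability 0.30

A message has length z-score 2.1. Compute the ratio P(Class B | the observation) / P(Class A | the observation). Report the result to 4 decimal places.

Only the two components matter; the odds are (π_i f_i(x)) / (π_j f_j(x)).
Normal densities:
  L_A = (1/(1.7·√(2π)))·exp(−(2.1−1.1)²/(2·1.7²)) = 0.234672·exp(-0.17301) = 0.197389
  L_B = (1/(0.6·√(2π)))·exp(−(2.1−3.0)²/(2·0.6²)) = 0.664904·exp(-1.12500) = 0.215863
Odds = (0.30/0.70) × (0.215863/0.197389) = 0.428571 × 1.09359 ≈ 0.4687

0.4687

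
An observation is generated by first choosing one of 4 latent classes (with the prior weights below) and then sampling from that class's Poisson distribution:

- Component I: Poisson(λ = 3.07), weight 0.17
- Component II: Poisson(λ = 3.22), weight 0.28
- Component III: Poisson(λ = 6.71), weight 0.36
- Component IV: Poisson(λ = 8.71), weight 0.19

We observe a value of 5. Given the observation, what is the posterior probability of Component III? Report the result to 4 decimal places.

Posterior ∝ prior × likelihood, so P(k | x) ∝ w_k f_k(x); normalise over all components.
Poisson probabilities:
  L_I = 0.105494
  L_II = 0.115258
  L_III = 0.138139
  L_IV = 0.0688977
Unnormalised posteriors:
  w_I·L_I = 0.17 × 0.105494 = 0.0179339
  w_II·L_II = 0.28 × 0.115258 = 0.0322722
  w_III·L_III = 0.36 × 0.138139 = 0.0497299
  w_IV·L_IV = 0.19 × 0.0688977 = 0.0130906
Sum: 0.0179339 + 0.0322722 + 0.0497299 + 0.0130906 = 0.113027
Responsibility of Component III: 0.0497299 / 0.113027 ≈ 0.4400

0.4400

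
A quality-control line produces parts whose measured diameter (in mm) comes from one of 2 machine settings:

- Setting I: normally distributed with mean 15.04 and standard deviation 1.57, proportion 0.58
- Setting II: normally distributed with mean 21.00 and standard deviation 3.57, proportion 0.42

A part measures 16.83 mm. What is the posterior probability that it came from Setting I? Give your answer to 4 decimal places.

0.7643

Posterior ∝ prior × likelihood, so P(k | x) ∝ π_k f_k(x); normalise over all components.
Component likelihoods at x = 16.83 mm:
  f_I = 0.132661
  f_II = 0.0564898
Prior × likelihood for each component:
  π_I·f_I = 0.58 × 0.132661 = 0.0769433
  π_II·f_II = 0.42 × 0.0564898 = 0.0237257
Marginal: 0.0769433 + 0.0237257 = 0.100669
Responsibility of Setting I: 0.0769433 / 0.100669 ≈ 0.7643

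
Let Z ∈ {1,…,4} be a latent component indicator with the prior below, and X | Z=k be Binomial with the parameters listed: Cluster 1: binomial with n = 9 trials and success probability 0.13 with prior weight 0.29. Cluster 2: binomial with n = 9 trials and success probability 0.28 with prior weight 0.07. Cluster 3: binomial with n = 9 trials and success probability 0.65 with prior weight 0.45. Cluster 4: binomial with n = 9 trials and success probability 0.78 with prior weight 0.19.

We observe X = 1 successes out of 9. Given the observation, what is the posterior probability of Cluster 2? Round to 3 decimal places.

0.102

P(component k | x) = π_k·f_k(x) / marginal(x), where marginal(x) = Σ_j π_j·f_j(x).
Binomial probabilities:
  p_1 = C(9,1)·0.13^1·0.87^8 = 9·0.13·0.328212 = 0.384008
  p_2 = C(9,1)·0.28^1·0.72^8 = 9·0.28·0.0722204 = 0.181995
  p_3 = C(9,1)·0.65^1·0.35^8 = 9·0.65·0.000225188 = 0.00131735
  p_4 = C(9,1)·0.78^1·0.22^8 = 9·0.78·5.48759e-06 = 3.85229e-05
Weight by the priors:
  π_1·p_1 = 0.29 × 0.384008 = 0.111362
  π_2·p_2 = 0.07 × 0.181995 = 0.0127397
  π_3·p_3 = 0.45 × 0.00131735 = 0.000592806
  π_4·p_4 = 0.19 × 3.85229e-05 = 7.31934e-06
Marginal: 0.111362 + 0.0127397 + 0.000592806 + 7.31934e-06 = 0.124702
Responsibility of Cluster 2: 0.0127397 / 0.124702 ≈ 0.102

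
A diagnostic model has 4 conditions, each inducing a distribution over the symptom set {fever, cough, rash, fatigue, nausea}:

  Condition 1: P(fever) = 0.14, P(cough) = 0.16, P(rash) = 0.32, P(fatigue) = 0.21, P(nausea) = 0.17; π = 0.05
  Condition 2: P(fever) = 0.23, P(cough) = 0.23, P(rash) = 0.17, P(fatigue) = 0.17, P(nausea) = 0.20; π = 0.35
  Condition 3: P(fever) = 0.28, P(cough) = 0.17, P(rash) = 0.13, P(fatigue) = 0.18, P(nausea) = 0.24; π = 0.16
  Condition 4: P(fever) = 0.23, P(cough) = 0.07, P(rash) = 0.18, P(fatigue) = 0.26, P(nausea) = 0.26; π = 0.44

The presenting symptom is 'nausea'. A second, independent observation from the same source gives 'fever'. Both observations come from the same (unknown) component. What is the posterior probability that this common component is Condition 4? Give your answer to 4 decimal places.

Posterior ∝ prior × likelihood, so P(k | x) ∝ π_k f_k(x); normalise over all components.
Since both observations come from the same component, the likelihood for component k is f_k(x₁)·f_k(x₂).
  L_1 = [P(nausea | comp) = 0.17] × [0.14] = 0.0238
  L_2 = [P(nausea | comp) = 0.20] × [0.23] = 0.046
  L_3 = [P(nausea | comp) = 0.24] × [0.28] = 0.0672
  L_4 = [P(nausea | comp) = 0.26] × [0.23] = 0.0598
Prior × likelihood for each component:
  π_1·L_1 = 0.05 × 0.0238 = 0.00119
  π_2·L_2 = 0.35 × 0.046 = 0.0161
  π_3·L_3 = 0.16 × 0.0672 = 0.010752
  π_4·L_4 = 0.44 × 0.0598 = 0.026312
Normaliser: 0.00119 + 0.0161 + 0.010752 + 0.026312 = 0.054354
P(Condition 4 | x) = 0.026312 / 0.054354 ≈ 0.4841

0.4841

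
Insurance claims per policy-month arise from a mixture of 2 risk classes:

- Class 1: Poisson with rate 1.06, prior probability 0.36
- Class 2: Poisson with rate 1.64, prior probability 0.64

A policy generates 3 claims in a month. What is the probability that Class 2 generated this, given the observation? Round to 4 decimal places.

The responsibility of component k is P(Z=k) f_k(x) divided by Σ_j P(Z=j) f_j(x).
Poisson probabilities:
  L_1 = e^(−1.06)·1.06^3/3! = 0.0687724
  L_2 = e^(−1.64)·1.64^3/3! = 0.142606
Weight by the priors:
  P(Z=1)·L_1 = 0.36 × 0.0687724 = 0.0247581
  P(Z=2)·L_2 = 0.64 × 0.142606 = 0.0912677
Sum: 0.0247581 + 0.0912677 = 0.116026
P(Class 2 | data) ≈ 0.7866

0.7866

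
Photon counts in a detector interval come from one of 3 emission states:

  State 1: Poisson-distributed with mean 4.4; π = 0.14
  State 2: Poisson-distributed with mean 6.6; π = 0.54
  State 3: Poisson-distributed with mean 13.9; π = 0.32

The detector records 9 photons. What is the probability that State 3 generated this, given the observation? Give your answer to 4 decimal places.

By Bayes' theorem, P(k | x) = π_k f_k(x) / Σ_j π_j f_j(x).
Component likelihoods at x = 9 photons:
  L_1 = 0.020913
  L_2 = 0.0890818
  L_3 = 0.0490543
Weight by the priors:
  π_1·L_1 = 0.14 × 0.020913 = 0.00292781
  π_2·L_2 = 0.54 × 0.0890818 = 0.0481042
  π_3·L_3 = 0.32 × 0.0490543 = 0.0156974
Evidence: 0.00292781 + 0.0481042 + 0.0156974 = 0.0667293
So the posterior for State 3 is 0.0156974 / 0.0667293 ≈ 0.2352.

0.2352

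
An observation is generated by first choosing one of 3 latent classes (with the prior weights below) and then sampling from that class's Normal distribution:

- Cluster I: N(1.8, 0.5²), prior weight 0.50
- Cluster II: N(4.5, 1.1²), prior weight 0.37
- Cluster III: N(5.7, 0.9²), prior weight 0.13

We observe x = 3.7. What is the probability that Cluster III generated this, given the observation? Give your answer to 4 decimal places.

0.0451

Posterior ∝ prior × likelihood, so P(k | x) ∝ w_k f_k(x); normalise over all components.
Evaluate each component's likelihood at the observed value:
  p_I = 0.000583894
  p_II = 0.278396
  p_III = 0.0375263
Prior × likelihood for each component:
  w_I·p_I = 0.50 × 0.000583894 = 0.000291947
  w_II·p_II = 0.37 × 0.278396 = 0.103006
  w_III·p_III = 0.13 × 0.0375263 = 0.00487842
Sum: 0.000291947 + 0.103006 + 0.00487842 = 0.108177
Responsibility of Cluster III: 0.00487842 / 0.108177 ≈ 0.0451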